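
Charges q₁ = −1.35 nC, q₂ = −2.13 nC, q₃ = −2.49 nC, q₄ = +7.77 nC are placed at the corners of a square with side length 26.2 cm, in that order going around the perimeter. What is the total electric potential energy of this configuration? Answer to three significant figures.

The work to assemble the configuration equals its total potential energy, U = Σ kqᵢqⱼ/rᵢⱼ over all pairs.
The four side pairs have separation 0.262 m and the two diagonal pairs 0.371 m.
Summing all 6 pair terms gives U = -1.06×10⁻⁶ J.

-1.06×10⁻⁶ J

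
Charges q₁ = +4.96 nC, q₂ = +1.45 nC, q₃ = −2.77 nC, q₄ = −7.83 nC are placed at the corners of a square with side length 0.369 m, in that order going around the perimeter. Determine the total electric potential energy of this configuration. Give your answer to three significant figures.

-7.73×10⁻⁷ J

The work to assemble the configuration equals its total potential energy, U = Σ kqᵢqⱼ/rᵢⱼ over all pairs.
The four side pairs have separation 0.369 m and the two diagonal pairs 0.522 m.
Summing all 6 pair terms gives U = -7.73×10⁻⁷ J.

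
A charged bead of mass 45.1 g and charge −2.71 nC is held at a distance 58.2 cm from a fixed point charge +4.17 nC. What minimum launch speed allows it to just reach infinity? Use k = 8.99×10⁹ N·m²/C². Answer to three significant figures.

To just escape, total mechanical energy must reach zero at infinity: ½mv²_min + U = 0, so ½mv²_min = −U = |kQq|/r.
|U| = |kQq|/r = (8.99×10⁹ N·m²/C²)(4.17×10⁻⁹)(2.71×10⁻⁹)/(0.582) = 1.75×10⁻⁷ J.
v_min = √(2|U|/m) = √(2·1.75×10⁻⁷/0.0451) = 2.78×10⁻³ m/s.

2.78×10⁻³ m/s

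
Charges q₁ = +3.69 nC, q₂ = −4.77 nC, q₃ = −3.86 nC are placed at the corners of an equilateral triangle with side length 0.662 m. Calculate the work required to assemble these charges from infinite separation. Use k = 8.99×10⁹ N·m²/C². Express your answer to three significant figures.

-1.82×10⁻⁷ J

The assembly work is the sum of pairwise potential energies, U = Σ_{i<j} kqᵢqⱼ/rᵢⱼ.
All three pair separations equal the side length, 0.662 m.
U = (-2.39×10⁻⁷) + (-1.93×10⁻⁷) + (2.50×10⁻⁷) = -1.82×10⁻⁷ J.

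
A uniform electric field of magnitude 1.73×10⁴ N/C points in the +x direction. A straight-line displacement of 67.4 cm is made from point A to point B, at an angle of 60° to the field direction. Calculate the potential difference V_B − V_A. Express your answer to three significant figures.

Only the component of displacement along E changes the potential: ΔV = −E·d·cosθ.
ΔV = −(1.73×10⁴ V/m)(0.674 m)cos60° = -5830 V.

-5830 V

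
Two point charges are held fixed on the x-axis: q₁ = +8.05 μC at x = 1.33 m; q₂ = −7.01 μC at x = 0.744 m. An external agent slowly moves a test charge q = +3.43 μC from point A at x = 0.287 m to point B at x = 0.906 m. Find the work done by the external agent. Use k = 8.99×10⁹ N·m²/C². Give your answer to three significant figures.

-0.514 J

For quasistatic motion the external work equals the change in potential energy: W_ext = qΔV = q(V_B − V_A).
At A: distances to the source charges are 1.04 m, 0.457 m; V_A = Σ kqᵢ/rᵢ = -6.85×10⁴ V.
At B: distances to the source charges are 0.424 m, 0.162 m; V_B = Σ kqᵢ/rᵢ = -2.18×10⁵ V.
ΔV = V_B − V_A = -1.50×10⁵ V.
W_ext = qΔV = (3.43×10⁻⁶ C)(-1.50×10⁵ V) = -0.514 J.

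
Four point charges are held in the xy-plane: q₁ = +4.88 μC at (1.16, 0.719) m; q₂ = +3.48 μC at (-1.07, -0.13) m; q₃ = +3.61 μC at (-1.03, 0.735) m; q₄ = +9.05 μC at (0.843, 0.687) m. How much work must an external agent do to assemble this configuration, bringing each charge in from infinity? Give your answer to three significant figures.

1.81 J

The work to assemble the configuration equals its total potential energy, U = Σ kqᵢqⱼ/rᵢⱼ over all pairs.
Pair separations: r₁₂ = 2.39 m, r₁₃ = 2.19 m, r₁₄ = 0.319 m, r₂₃ = 0.866 m, r₂₄ = 2.08 m, r₃₄ = 1.87 m.
Summing all 6 pair terms gives U = 1.81 J.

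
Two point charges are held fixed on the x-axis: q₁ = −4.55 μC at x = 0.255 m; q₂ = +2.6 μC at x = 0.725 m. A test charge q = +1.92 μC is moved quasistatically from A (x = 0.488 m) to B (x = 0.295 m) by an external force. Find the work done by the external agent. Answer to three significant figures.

For quasistatic motion the external work equals the change in potential energy: W_ext = qΔV = q(V_B − V_A).
At A: distances to the source charges are 0.233 m, 0.237 m; V_A = Σ kqᵢ/rᵢ = -7.69×10⁴ V.
At B: distances to the source charges are 0.0400 m, 0.430 m; V_B = Σ kqᵢ/rᵢ = -9.68×10⁵ V.
ΔV = V_B − V_A = -8.91×10⁵ V.
W_ext = qΔV = (1.92×10⁻⁶ C)(-8.91×10⁵ V) = -1.71 J.

-1.71 J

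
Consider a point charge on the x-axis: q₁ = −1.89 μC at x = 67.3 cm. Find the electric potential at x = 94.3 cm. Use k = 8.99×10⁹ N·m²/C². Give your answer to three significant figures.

Electric potential is a scalar, so the contributions from each charge add algebraically: V = Σ kqᵢ/rᵢ.
V = k[(-1.89×10⁻⁶)/(0.270)] = -6.29×10⁴ V.

-6.29×10⁴ V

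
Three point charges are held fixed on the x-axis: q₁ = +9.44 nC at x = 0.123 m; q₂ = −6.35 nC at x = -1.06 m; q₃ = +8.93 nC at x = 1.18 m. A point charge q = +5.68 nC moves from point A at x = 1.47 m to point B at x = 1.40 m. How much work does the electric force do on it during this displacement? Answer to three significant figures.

The work done by the electric force is W_field = −ΔU = −q(V_B − V_A) = q(V_A − V_B).
At A: distances to the source charges are 1.35 m, 2.53 m, 0.290 m; V_A = Σ kqᵢ/rᵢ = 317 V.
At B: distances to the source charges are 1.28 m, 2.46 m, 0.220 m; V_B = Σ kqᵢ/rᵢ = 408 V.
ΔV = V_B − V_A = 90.9 V.
W_field = −qΔV = −(5.68×10⁻⁹ C)(90.9 V) = -5.16×10⁻⁷ J.

-5.16×10⁻⁷ J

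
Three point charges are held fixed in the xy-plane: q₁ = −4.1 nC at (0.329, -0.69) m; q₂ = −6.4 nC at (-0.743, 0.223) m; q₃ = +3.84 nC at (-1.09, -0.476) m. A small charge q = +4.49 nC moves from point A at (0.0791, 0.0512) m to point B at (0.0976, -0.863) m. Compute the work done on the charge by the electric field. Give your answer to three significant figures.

The work done by the electric force is W_field = −ΔU = −q(V_B − V_A) = q(V_A − V_B).
At A: distances to the source charges are 0.782 m, 0.840 m, 1.28 m; V_A = Σ kqᵢ/rᵢ = -88.7 V.
At B: distances to the source charges are 0.289 m, 1.37 m, 1.25 m; V_B = Σ kqᵢ/rᵢ = -142 V.
ΔV = V_B − V_A = -53.1 V.
W_field = −qΔV = −(4.49×10⁻⁹ C)(-53.1 V) = 2.39×10⁻⁷ J.

2.39×10⁻⁷ J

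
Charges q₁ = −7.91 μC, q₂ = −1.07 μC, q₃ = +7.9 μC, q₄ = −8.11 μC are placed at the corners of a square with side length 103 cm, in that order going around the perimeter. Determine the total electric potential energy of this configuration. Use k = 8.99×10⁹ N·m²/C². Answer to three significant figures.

-0.331 J

The work to assemble the configuration equals its total potential energy, U = Σ kqᵢqⱼ/rᵢⱼ over all pairs.
The four side pairs have separation 1.03 m and the two diagonal pairs 1.46 m.
Summing all 6 pair terms gives U = -0.331 J.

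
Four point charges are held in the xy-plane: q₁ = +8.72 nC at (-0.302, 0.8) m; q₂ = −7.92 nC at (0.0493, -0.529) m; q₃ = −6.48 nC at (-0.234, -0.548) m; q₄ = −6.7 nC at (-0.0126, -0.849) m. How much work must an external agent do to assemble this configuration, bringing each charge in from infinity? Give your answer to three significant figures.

The assembly work is the sum of pairwise potential energies, U = Σ_{i<j} kqᵢqⱼ/rᵢⱼ.
Pair separations: r₁₂ = 1.37 m, r₁₃ = 1.35 m, r₁₄ = 1.67 m, r₂₃ = 0.284 m, r₂₄ = 0.326 m, r₃₄ = 0.374 m.
Summing all 6 pair terms gives U = 2.99×10⁻⁶ J.

2.99×10⁻⁶ J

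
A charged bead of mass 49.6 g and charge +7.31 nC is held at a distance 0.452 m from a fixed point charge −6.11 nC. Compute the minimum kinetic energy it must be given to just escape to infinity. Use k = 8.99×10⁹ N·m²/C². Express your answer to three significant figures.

8.88×10⁻⁷ J

To just escape, total mechanical energy must reach zero at infinity: ½mv²_min + U = 0, so ½mv²_min = −U = |kQq|/r.
|U| = |kQq|/r = (8.99×10⁹ N·m²/C²)(6.11×10⁻⁹)(7.31×10⁻⁹)/(0.452) = 8.88×10⁻⁷ J.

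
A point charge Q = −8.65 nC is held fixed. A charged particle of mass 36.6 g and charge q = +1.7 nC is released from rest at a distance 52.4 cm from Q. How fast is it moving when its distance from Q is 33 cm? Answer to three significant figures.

2.85×10⁻³ m/s

Only the electrostatic force acts, so mechanical energy is conserved: ½mv² = U₁ − U₂ = kQq(1/r₁ − 1/r₂).
U₁ − U₂ = (8.99×10⁹ N·m²/C²)(-8.65×10⁻⁹ C)(1.70×10⁻⁹ C)(1/0.524 − 1/0.330) = 1.48×10⁻⁷ J.
v = √(2·1.48×10⁻⁷/0.0366) = 2.85×10⁻³ m/s.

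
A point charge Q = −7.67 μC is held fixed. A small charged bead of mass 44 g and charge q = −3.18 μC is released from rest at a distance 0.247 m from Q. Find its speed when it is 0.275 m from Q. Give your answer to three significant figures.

2.03 m/s

Only the electrostatic force acts, so mechanical energy is conserved: ½mv² = U₁ − U₂ = kQq(1/r₁ − 1/r₂).
U₁ − U₂ = (8.99×10⁹ N·m²/C²)(-7.67×10⁻⁶ C)(-3.18×10⁻⁶ C)(1/0.247 − 1/0.275) = 0.0904 J.
v = √(2·0.0904/0.0440) = 2.03 m/s.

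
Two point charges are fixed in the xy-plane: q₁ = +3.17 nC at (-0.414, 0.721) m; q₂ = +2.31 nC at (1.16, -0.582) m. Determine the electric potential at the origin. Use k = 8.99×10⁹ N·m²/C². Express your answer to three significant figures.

The total potential is the scalar sum of each charge's contribution, V = Σ kqᵢ/rᵢ.
Distances from the field point to each charge: r₁ = 0.831 m, r₂ = 1.30 m.
V = k[(3.17×10⁻⁹)/(0.831) + (2.31×10⁻⁹)/(1.30)] = 50.3 V.

50.3 V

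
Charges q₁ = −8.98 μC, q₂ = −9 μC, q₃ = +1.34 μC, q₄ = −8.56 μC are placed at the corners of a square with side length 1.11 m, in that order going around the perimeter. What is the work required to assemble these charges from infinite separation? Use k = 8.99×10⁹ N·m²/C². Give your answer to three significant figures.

1.46 J

The work to assemble the configuration equals its total potential energy, U = Σ kqᵢqⱼ/rᵢⱼ over all pairs.
The four side pairs have separation 1.11 m and the two diagonal pairs 1.57 m.
Summing all 6 pair terms gives U = 1.46 J.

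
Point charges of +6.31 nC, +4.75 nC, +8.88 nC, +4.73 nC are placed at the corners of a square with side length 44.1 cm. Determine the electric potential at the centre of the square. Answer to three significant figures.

Electric potential is a scalar, so the contributions from each charge add algebraically: V = Σ kqᵢ/rᵢ.
The distance from each corner to the centre is a√2/2 = 0.312 m.
V = k[(6.31×10⁻⁹)/(0.312) + (4.75×10⁻⁹)/(0.312) + (8.88×10⁻⁹)/(0.312) + (4.73×10⁻⁹)/(0.312)] = 711 V.

711 V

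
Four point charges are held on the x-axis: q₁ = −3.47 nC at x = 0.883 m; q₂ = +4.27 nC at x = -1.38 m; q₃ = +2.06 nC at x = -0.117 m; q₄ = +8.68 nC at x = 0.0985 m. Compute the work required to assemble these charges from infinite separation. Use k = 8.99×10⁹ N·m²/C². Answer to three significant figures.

5.66×10⁻⁷ J

The work to assemble the configuration equals its total potential energy, U = Σ kqᵢqⱼ/rᵢⱼ over all pairs.
Pair separations: r₁₂ = 2.26 m, r₁₃ = 1.00 m, r₁₄ = 0.784 m, r₂₃ = 1.26 m, r₂₄ = 1.48 m, r₃₄ = 0.216 m.
Summing all 6 pair terms gives U = 5.66×10⁻⁷ J.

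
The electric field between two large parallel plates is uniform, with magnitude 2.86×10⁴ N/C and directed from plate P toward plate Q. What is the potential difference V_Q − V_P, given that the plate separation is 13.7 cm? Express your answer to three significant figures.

-3920 V

In a uniform field, potential decreases in the direction of E: ΔV = −E·d for a displacement d parallel to E.
Going from P to Q is a displacement of 13.7 cm along the field, so V_Q − V_P = −Ed = -3920 V.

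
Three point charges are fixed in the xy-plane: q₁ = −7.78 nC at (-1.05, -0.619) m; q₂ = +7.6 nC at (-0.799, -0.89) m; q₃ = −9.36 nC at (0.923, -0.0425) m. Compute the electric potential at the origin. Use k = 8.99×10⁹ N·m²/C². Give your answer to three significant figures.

-91.3 V

The total potential is the scalar sum of each charge's contribution, V = Σ kqᵢ/rᵢ.
Distances from the field point to each charge: r₁ = 1.22 m, r₂ = 1.20 m, r₃ = 0.924 m.
V = k[(-7.78×10⁻⁹)/(1.22) + (7.60×10⁻⁹)/(1.20) + (-9.36×10⁻⁹)/(0.924)] = -91.3 V.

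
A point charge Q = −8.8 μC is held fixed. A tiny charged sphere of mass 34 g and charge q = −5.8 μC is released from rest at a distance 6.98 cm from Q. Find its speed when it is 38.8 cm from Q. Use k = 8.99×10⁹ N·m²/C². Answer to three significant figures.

Only the electrostatic force acts, so mechanical energy is conserved: ½mv² = U₁ − U₂ = kQq(1/r₁ − 1/r₂).
U₁ − U₂ = (8.99×10⁹ N·m²/C²)(-8.80×10⁻⁶ C)(-5.80×10⁻⁶ C)(1/0.0698 − 1/0.388) = 5.39 J.
v = √(2·5.39/0.0340) = 17.8 m/s.

17.8 m/s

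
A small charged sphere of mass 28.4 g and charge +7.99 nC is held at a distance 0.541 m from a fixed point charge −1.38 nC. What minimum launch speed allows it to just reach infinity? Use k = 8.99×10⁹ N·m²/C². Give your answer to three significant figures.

3.59×10⁻³ m/s

To just escape, total mechanical energy must reach zero at infinity: ½mv²_min + U = 0, so ½mv²_min = −U = |kQq|/r.
|U| = |kQq|/r = (8.99×10⁹ N·m²/C²)(1.38×10⁻⁹)(7.99×10⁻⁹)/(0.541) = 1.83×10⁻⁷ J.
v_min = √(2|U|/m) = √(2·1.83×10⁻⁷/0.0284) = 3.59×10⁻³ m/s.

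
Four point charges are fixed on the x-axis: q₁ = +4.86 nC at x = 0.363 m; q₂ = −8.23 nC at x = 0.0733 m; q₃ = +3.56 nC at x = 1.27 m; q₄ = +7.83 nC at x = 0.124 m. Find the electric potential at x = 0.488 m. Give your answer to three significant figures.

Electric potential is a scalar, so the contributions from each charge add algebraically: V = Σ kqᵢ/rᵢ.
Distances from the field point to each charge: r₁ = 0.125 m, r₂ = 0.415 m, r₃ = 0.782 m, r₄ = 0.364 m.
V = k[(4.86×10⁻⁹)/(0.125) + (-8.23×10⁻⁹)/(0.415) + (3.56×10⁻⁹)/(0.782) + (7.83×10⁻⁹)/(0.364)] = 405 V.

405 V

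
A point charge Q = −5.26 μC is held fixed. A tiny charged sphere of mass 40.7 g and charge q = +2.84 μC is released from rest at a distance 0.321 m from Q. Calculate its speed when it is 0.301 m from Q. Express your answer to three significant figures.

1.17 m/s

Only the electrostatic force acts, so mechanical energy is conserved: ½mv² = U₁ − U₂ = kQq(1/r₁ − 1/r₂).
U₁ − U₂ = (8.99×10⁹ N·m²/C²)(-5.26×10⁻⁶ C)(2.84×10⁻⁶ C)(1/0.321 − 1/0.301) = 0.0278 J.
v = √(2·0.0278/0.0407) = 1.17 m/s.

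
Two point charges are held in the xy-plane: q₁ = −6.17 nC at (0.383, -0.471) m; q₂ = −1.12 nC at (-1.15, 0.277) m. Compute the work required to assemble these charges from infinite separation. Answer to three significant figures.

3.64×10⁻⁸ J

The assembly work is the sum of pairwise potential energies, U = Σ_{i<j} kqᵢqⱼ/rᵢⱼ.
Pair separations: r₁₂ = 1.71 m.
U = (3.64×10⁻⁸) = 3.64×10⁻⁸ J.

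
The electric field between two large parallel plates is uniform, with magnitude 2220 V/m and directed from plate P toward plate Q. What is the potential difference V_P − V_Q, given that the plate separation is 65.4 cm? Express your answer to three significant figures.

1450 V

In a uniform field, potential decreases in the direction of E: ΔV = −E·d for a displacement d parallel to E.
Going from Q to P is a displacement of 65.4 cm opposite to the field, so V_P − V_Q = +Ed = 1450 V.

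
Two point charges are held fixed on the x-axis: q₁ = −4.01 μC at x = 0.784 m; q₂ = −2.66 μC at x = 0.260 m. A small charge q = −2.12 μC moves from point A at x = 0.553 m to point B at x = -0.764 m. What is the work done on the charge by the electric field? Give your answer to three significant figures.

0.405 J

The work done by the electric force is W_field = −ΔU = −q(V_B − V_A) = q(V_A − V_B).
At A: distances to the source charges are 0.231 m, 0.293 m; V_A = Σ kqᵢ/rᵢ = -2.38×10⁵ V.
At B: distances to the source charges are 1.55 m, 1.02 m; V_B = Σ kqᵢ/rᵢ = -4.66×10⁴ V.
ΔV = V_B − V_A = 1.91×10⁵ V.
W_field = −qΔV = −(-2.12×10⁻⁶ C)(1.91×10⁵ V) = 0.405 J.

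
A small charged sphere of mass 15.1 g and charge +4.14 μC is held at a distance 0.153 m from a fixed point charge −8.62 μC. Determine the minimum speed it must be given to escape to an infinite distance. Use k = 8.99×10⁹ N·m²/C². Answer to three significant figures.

16.7 m/s

To just escape, total mechanical energy must reach zero at infinity: ½mv²_min + U = 0, so ½mv²_min = −U = |kQq|/r.
|U| = |kQq|/r = (8.99×10⁹ N·m²/C²)(8.62×10⁻⁶)(4.14×10⁻⁶)/(0.153) = 2.10 J.
v_min = √(2|U|/m) = √(2·2.10/0.0151) = 16.7 m/s.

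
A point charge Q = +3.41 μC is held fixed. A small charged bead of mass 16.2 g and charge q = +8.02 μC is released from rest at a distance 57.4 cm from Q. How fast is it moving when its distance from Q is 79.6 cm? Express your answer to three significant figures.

Only the electrostatic force acts, so mechanical energy is conserved: ½mv² = U₁ − U₂ = kQq(1/r₁ − 1/r₂).
U₁ − U₂ = (8.99×10⁹ N·m²/C²)(3.41×10⁻⁶ C)(8.02×10⁻⁶ C)(1/0.574 − 1/0.796) = 0.119 J.
v = √(2·0.119/0.0162) = 3.84 m/s.

3.84 m/s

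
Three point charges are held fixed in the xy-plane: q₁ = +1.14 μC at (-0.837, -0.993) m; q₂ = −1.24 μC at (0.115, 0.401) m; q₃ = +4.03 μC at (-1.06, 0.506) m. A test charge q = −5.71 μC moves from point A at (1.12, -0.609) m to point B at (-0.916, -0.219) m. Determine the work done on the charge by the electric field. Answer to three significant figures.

The work done by the electric force is W_field = −ΔU = −q(V_B − V_A) = q(V_A − V_B).
At A: distances to the source charges are 1.99 m, 1.42 m, 2.45 m; V_A = Σ kqᵢ/rᵢ = 1.21×10⁴ V.
At B: distances to the source charges are 0.778 m, 1.20 m, 0.739 m; V_B = Σ kqᵢ/rᵢ = 5.29×10⁴ V.
ΔV = V_B − V_A = 4.08×10⁴ V.
W_field = −qΔV = −(-5.71×10⁻⁶ C)(4.08×10⁴ V) = 0.233 J.

0.233 J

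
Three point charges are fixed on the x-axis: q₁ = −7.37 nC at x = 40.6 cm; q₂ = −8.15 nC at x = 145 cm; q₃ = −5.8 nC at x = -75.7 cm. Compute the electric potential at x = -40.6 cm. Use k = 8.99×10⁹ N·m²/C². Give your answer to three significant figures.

-270 V

Electric potential is a scalar, so the contributions from each charge add algebraically: V = Σ kqᵢ/rᵢ.
Distances from the field point to each charge: r₁ = 0.812 m, r₂ = 1.86 m, r₃ = 0.351 m.
V = k[(-7.37×10⁻⁹)/(0.812) + (-8.15×10⁻⁹)/(1.86) + (-5.80×10⁻⁹)/(0.351)] = -270 V.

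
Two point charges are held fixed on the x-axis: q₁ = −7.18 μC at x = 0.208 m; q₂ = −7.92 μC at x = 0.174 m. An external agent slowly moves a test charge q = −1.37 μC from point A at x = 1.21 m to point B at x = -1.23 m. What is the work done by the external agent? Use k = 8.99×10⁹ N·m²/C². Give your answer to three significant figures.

-0.0514 J

For quasistatic motion the external work equals the change in potential energy: W_ext = qΔV = q(V_B − V_A).
At A: distances to the source charges are 1.00 m, 1.04 m; V_A = Σ kqᵢ/rᵢ = -1.33×10⁵ V.
At B: distances to the source charges are 1.44 m, 1.40 m; V_B = Σ kqᵢ/rᵢ = -9.56×10⁴ V.
ΔV = V_B − V_A = 3.75×10⁴ V.
W_ext = qΔV = (-1.37×10⁻⁶ C)(3.75×10⁴ V) = -0.0514 J.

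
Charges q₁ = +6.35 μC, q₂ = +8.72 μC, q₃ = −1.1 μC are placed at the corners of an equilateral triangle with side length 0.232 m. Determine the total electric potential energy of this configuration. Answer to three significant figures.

1.50 J

The assembly work is the sum of pairwise potential energies, U = Σ_{i<j} kqᵢqⱼ/rᵢⱼ.
All three pair separations equal the side length, 0.232 m.
U = (2.15) + (-0.271) + (-0.372) = 1.50 J.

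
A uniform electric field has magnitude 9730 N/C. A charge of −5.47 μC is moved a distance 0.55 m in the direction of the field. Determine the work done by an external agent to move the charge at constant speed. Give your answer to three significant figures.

0.0293 J

The potential change for a displacement 0.55 m in the direction of the field is ΔV = −Ed = -5350 V.
W_ext = qΔV = 0.0293 J.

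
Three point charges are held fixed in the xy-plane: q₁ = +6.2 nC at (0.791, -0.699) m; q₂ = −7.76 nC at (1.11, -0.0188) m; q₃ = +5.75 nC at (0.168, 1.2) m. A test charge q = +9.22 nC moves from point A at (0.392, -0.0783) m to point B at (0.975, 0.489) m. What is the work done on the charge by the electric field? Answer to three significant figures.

The work done by the electric force is W_field = −ΔU = −q(V_B − V_A) = q(V_A − V_B).
At A: distances to the source charges are 0.738 m, 0.720 m, 1.30 m; V_A = Σ kqᵢ/rᵢ = 18.5 V.
At B: distances to the source charges are 1.20 m, 0.525 m, 1.08 m; V_B = Σ kqᵢ/rᵢ = -38.3 V.
ΔV = V_B − V_A = -56.9 V.
W_field = −qΔV = −(9.22×10⁻⁹ C)(-56.9 V) = 5.24×10⁻⁷ J.

5.24×10⁻⁷ J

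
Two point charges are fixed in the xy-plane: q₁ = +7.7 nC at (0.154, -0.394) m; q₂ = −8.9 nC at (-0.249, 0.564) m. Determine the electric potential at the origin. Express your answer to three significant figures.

33.9 V

Electric potential is a scalar, so the contributions from each charge add algebraically: V = Σ kqᵢ/rᵢ.
Distances from the field point to each charge: r₁ = 0.423 m, r₂ = 0.617 m.
V = k[(7.70×10⁻⁹)/(0.423) + (-8.90×10⁻⁹)/(0.617)] = 33.9 V.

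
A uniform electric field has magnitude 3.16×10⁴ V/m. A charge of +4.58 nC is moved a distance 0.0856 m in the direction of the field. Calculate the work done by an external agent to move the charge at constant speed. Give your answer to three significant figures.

-1.24×10⁻⁵ J

The potential change for a displacement 0.0856 m in the direction of the field is ΔV = −Ed = -2700 V.
W_ext = qΔV = -1.24×10⁻⁵ J.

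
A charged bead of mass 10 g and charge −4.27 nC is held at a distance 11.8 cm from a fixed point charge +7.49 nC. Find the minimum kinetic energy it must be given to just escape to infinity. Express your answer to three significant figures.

2.44×10⁻⁶ J

To just escape, total mechanical energy must reach zero at infinity: ½mv²_min + U = 0, so ½mv²_min = −U = |kQq|/r.
|U| = |kQq|/r = (8.99×10⁹ N·m²/C²)(7.49×10⁻⁹)(4.27×10⁻⁹)/(0.118) = 2.44×10⁻⁶ J.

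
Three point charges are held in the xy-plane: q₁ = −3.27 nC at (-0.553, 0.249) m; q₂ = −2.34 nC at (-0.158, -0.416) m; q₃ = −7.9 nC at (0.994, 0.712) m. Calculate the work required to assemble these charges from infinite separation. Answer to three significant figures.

3.36×10⁻⁷ J

The work to assemble the configuration equals its total potential energy, U = Σ kqᵢqⱼ/rᵢⱼ over all pairs.
Pair separations: r₁₂ = 0.773 m, r₁₃ = 1.61 m, r₂₃ = 1.61 m.
U = (8.89×10⁻⁸) + (1.44×10⁻⁷) + (1.03×10⁻⁷) = 3.36×10⁻⁷ J.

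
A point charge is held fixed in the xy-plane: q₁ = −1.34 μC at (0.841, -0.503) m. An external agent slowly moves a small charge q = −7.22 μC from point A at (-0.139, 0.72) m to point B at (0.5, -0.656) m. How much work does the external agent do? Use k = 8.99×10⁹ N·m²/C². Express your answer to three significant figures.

For quasistatic motion the external work equals the change in potential energy: W_ext = qΔV = q(V_B − V_A).
At A: distance to the source charge is 1.57 m; V_A = kq₁/r = -7690 V.
At B: distance to the source charge is 0.374 m; V_B = kq₁/r = -3.22×10⁴ V.
ΔV = V_B − V_A = -2.45×10⁴ V.
W_ext = qΔV = (-7.22×10⁻⁶ C)(-2.45×10⁴ V) = 0.177 J.

0.177 J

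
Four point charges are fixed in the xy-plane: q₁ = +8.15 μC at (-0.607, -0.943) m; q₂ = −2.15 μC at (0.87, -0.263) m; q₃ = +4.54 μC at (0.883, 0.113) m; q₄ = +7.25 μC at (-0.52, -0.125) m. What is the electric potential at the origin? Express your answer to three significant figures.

2.12×10⁵ V

The total potential is the scalar sum of each charge's contribution, V = Σ kqᵢ/rᵢ.
Distances from the field point to each charge: r₁ = 1.12 m, r₂ = 0.909 m, r₃ = 0.890 m, r₄ = 0.535 m.
V = k[(8.15×10⁻⁶)/(1.12) + (-2.15×10⁻⁶)/(0.909) + (4.54×10⁻⁶)/(0.890) + (7.25×10⁻⁶)/(0.535)] = 2.12×10⁵ V.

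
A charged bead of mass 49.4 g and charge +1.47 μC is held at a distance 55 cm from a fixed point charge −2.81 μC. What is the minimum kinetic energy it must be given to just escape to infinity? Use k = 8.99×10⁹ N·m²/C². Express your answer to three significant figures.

To just escape, total mechanical energy must reach zero at infinity: ½mv²_min + U = 0, so ½mv²_min = −U = |kQq|/r.
|U| = |kQq|/r = (8.99×10⁹ N·m²/C²)(2.81×10⁻⁶)(1.47×10⁻⁶)/(0.550) = 0.0675 J.

0.0675 J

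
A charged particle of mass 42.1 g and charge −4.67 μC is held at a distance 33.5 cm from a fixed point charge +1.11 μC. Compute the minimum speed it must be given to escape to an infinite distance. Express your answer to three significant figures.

2.57 m/s

To just escape, total mechanical energy must reach zero at infinity: ½mv²_min + U = 0, so ½mv²_min = −U = |kQq|/r.
|U| = |kQq|/r = (8.99×10⁹ N·m²/C²)(1.11×10⁻⁶)(4.67×10⁻⁶)/(0.335) = 0.139 J.
v_min = √(2|U|/m) = √(2·0.139/0.0421) = 2.57 m/s.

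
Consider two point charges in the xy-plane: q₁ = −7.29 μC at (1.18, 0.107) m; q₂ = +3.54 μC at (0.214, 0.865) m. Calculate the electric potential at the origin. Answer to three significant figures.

Electric potential is a scalar, so the contributions from each charge add algebraically: V = Σ kqᵢ/rᵢ.
Distances from the field point to each charge: r₁ = 1.18 m, r₂ = 0.891 m.
V = k[(-7.29×10⁻⁶)/(1.18) + (3.54×10⁻⁶)/(0.891)] = -1.96×10⁴ V.

-1.96×10⁴ V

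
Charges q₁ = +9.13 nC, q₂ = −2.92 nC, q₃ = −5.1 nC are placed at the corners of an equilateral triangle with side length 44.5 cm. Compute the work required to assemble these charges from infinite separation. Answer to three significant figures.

-1.18×10⁻⁶ J

The work to assemble the configuration equals its total potential energy, U = Σ kqᵢqⱼ/rᵢⱼ over all pairs.
All three pair separations equal the side length, 0.445 m.
U = (-5.39×10⁻⁷) + (-9.41×10⁻⁷) + (3.01×10⁻⁷) = -1.18×10⁻⁶ J.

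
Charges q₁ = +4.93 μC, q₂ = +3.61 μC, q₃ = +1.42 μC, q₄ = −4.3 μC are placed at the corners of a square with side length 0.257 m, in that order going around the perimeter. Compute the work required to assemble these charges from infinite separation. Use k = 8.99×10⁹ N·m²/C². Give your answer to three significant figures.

The work to assemble the configuration equals its total potential energy, U = Σ kqᵢqⱼ/rᵢⱼ over all pairs.
The four side pairs have separation 0.257 m and the two diagonal pairs 0.363 m.
Summing all 6 pair terms gives U = -0.364 J.

-0.364 J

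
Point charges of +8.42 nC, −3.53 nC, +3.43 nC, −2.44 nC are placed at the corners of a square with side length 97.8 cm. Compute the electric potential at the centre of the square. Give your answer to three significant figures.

76.4 V

Electric potential is a scalar, so the contributions from each charge add algebraically: V = Σ kqᵢ/rᵢ.
The distance from each corner to the centre is a√2/2 = 0.692 m.
V = k[(8.42×10⁻⁹)/(0.692) + (-3.53×10⁻⁹)/(0.692) + (3.43×10⁻⁹)/(0.692) + (-2.44×10⁻⁹)/(0.692)] = 76.4 V.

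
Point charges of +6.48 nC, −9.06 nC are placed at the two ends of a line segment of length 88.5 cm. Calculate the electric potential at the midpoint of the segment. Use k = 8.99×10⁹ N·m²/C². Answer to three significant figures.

Electric potential is a scalar, so the contributions from each charge add algebraically: V = Σ kqᵢ/rᵢ.
Each charge is 0.443 m from the midpoint.
V = k[(6.48×10⁻⁹)/(0.443) + (-9.06×10⁻⁹)/(0.443)] = -52.4 V.

-52.4 V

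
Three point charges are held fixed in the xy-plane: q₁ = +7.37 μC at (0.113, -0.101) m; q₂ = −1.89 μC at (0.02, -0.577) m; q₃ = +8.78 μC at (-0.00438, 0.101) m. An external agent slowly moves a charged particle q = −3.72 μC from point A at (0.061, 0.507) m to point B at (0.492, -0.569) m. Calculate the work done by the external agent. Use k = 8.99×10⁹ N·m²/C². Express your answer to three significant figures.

For quasistatic motion the external work equals the change in potential energy: W_ext = qΔV = q(V_B − V_A).
At A: distances to the source charges are 0.610 m, 1.08 m, 0.411 m; V_A = Σ kqᵢ/rᵢ = 2.85×10⁵ V.
At B: distances to the source charges are 0.602 m, 0.472 m, 0.834 m; V_B = Σ kqᵢ/rᵢ = 1.69×10⁵ V.
ΔV = V_B − V_A = -1.16×10⁵ V.
W_ext = qΔV = (-3.72×10⁻⁶ C)(-1.16×10⁵ V) = 0.432 J.

0.432 J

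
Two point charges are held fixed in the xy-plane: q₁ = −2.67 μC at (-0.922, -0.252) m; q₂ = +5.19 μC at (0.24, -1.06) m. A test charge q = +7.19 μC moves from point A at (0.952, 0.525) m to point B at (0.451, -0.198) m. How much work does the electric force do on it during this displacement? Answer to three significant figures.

The work done by the electric force is W_field = −ΔU = −q(V_B − V_A) = q(V_A − V_B).
At A: distances to the source charges are 2.03 m, 1.74 m; V_A = Σ kqᵢ/rᵢ = 1.50×10⁴ V.
At B: distances to the source charges are 1.37 m, 0.887 m; V_B = Σ kqᵢ/rᵢ = 3.51×10⁴ V.
ΔV = V_B − V_A = 2.01×10⁴ V.
W_field = −qΔV = −(7.19×10⁻⁶ C)(2.01×10⁴ V) = -0.144 J.

-0.144 J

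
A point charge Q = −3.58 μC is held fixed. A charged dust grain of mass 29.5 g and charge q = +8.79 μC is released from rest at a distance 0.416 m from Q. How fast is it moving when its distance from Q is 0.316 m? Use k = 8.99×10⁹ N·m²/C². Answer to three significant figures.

Only the electrostatic force acts, so mechanical energy is conserved: ½mv² = U₁ − U₂ = kQq(1/r₁ − 1/r₂).
U₁ − U₂ = (8.99×10⁹ N·m²/C²)(-3.58×10⁻⁶ C)(8.79×10⁻⁶ C)(1/0.416 − 1/0.316) = 0.215 J.
v = √(2·0.215/0.0295) = 3.82 m/s.

3.82 m/s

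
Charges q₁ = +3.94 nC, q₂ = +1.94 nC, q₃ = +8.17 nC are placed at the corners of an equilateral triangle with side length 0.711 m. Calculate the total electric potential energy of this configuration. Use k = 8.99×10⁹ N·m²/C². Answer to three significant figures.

The assembly work is the sum of pairwise potential energies, U = Σ_{i<j} kqᵢqⱼ/rᵢⱼ.
All three pair separations equal the side length, 0.711 m.
U = (9.66×10⁻⁸) + (4.07×10⁻⁷) + (2.00×10⁻⁷) = 7.04×10⁻⁷ J.

7.04×10⁻⁷ J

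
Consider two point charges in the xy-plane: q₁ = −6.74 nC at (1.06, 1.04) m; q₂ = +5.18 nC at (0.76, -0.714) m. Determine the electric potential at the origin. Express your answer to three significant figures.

3.85 V

Electric potential is a scalar, so the contributions from each charge add algebraically: V = Σ kqᵢ/rᵢ.
Distances from the field point to each charge: r₁ = 1.48 m, r₂ = 1.04 m.
V = k[(-6.74×10⁻⁹)/(1.48) + (5.18×10⁻⁹)/(1.04)] = 3.85 V.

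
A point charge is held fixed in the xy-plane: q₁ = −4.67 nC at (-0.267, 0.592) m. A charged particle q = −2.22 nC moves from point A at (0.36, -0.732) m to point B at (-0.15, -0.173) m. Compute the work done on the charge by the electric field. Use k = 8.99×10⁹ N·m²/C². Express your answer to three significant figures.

The work done by the electric force is W_field = −ΔU = −q(V_B − V_A) = q(V_A − V_B).
At A: distance to the source charge is 1.46 m; V_A = kq₁/r = -28.7 V.
At B: distance to the source charge is 0.774 m; V_B = kq₁/r = -54.2 V.
ΔV = V_B − V_A = -25.6 V.
W_field = −qΔV = −(-2.22×10⁻⁹ C)(-25.6 V) = -5.68×10⁻⁸ J.

-5.68×10⁻⁸ J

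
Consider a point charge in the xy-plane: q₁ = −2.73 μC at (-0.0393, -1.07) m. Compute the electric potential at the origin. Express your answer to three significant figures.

The total potential is the scalar sum of each charge's contribution, V = Σ kqᵢ/rᵢ.
Distances from the field point to each charge: r₁ = 1.07 m.
V = k[(-2.73×10⁻⁶)/(1.07)] = -2.29×10⁴ V.

-2.29×10⁴ V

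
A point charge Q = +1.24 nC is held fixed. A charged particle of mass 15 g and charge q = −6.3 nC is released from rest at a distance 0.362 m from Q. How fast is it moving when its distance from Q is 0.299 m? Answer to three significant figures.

2.33×10⁻³ m/s

Only the electrostatic force acts, so mechanical energy is conserved: ½mv² = U₁ − U₂ = kQq(1/r₁ − 1/r₂).
U₁ − U₂ = (8.99×10⁹ N·m²/C²)(1.24×10⁻⁹ C)(-6.30×10⁻⁹ C)(1/0.362 − 1/0.299) = 4.09×10⁻⁸ J.
v = √(2·4.09×10⁻⁸/0.0150) = 2.33×10⁻³ m/s.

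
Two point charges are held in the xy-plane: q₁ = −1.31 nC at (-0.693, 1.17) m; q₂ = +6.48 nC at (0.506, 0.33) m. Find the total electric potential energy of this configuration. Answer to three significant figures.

-5.21×10⁻⁸ J

The work to assemble the configuration equals its total potential energy, U = Σ kqᵢqⱼ/rᵢⱼ over all pairs.
Pair separations: r₁₂ = 1.46 m.
U = (-5.21×10⁻⁸) = -5.21×10⁻⁸ J.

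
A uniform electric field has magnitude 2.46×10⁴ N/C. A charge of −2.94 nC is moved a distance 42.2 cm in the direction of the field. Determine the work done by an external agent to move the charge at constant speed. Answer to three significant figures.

The potential change for a displacement 42.2 cm in the direction of the field is ΔV = −Ed = -1.04×10⁴ V.
W_ext = qΔV = 3.05×10⁻⁵ J.

3.05×10⁻⁵ J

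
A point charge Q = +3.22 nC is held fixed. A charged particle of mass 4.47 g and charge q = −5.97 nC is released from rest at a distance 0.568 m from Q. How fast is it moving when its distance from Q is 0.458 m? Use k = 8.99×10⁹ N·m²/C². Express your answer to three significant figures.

5.72×10⁻³ m/s

Only the electrostatic force acts, so mechanical energy is conserved: ½mv² = U₁ − U₂ = kQq(1/r₁ − 1/r₂).
U₁ − U₂ = (8.99×10⁹ N·m²/C²)(3.22×10⁻⁹ C)(-5.97×10⁻⁹ C)(1/0.568 − 1/0.458) = 7.31×10⁻⁸ J.
v = √(2·7.31×10⁻⁸/4.47×10⁻³) = 5.72×10⁻³ m/s.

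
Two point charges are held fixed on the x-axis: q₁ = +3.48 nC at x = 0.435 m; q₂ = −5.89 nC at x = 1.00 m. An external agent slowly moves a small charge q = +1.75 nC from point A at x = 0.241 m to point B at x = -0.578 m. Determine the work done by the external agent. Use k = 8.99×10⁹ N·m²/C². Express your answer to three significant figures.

For quasistatic motion the external work equals the change in potential energy: W_ext = qΔV = q(V_B − V_A).
At A: distances to the source charges are 0.194 m, 0.759 m; V_A = Σ kqᵢ/rᵢ = 91.5 V.
At B: distances to the source charges are 1.01 m, 1.58 m; V_B = Σ kqᵢ/rᵢ = -2.67 V.
ΔV = V_B − V_A = -94.2 V.
W_ext = qΔV = (1.75×10⁻⁹ C)(-94.2 V) = -1.65×10⁻⁷ J.

-1.65×10⁻⁷ J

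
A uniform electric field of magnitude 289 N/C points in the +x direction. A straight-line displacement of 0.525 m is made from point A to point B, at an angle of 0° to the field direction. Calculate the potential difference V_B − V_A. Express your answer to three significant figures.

-152 V

Only the component of displacement along E changes the potential: ΔV = −E·d·cosθ.
ΔV = −(289 V/m)(0.525 m)cos0° = -152 V.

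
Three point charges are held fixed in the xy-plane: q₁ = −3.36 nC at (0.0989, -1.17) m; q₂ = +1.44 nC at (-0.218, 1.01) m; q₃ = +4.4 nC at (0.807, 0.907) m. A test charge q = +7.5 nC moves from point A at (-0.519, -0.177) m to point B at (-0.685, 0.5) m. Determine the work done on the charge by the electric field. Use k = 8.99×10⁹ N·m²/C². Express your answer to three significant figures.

-1.51×10⁻⁷ J

The work done by the electric force is W_field = −ΔU = −q(V_B − V_A) = q(V_A − V_B).
At A: distances to the source charges are 1.17 m, 1.22 m, 1.71 m; V_A = Σ kqᵢ/rᵢ = 7.84 V.
At B: distances to the source charges are 1.84 m, 0.692 m, 1.55 m; V_B = Σ kqᵢ/rᵢ = 27.9 V.
ΔV = V_B − V_A = 20.1 V.
W_field = −qΔV = −(7.50×10⁻⁹ C)(20.1 V) = -1.51×10⁻⁷ J.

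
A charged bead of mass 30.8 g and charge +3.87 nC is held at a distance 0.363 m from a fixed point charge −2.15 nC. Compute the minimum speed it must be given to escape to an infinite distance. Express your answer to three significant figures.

To just escape, total mechanical energy must reach zero at infinity: ½mv²_min + U = 0, so ½mv²_min = −U = |kQq|/r.
|U| = |kQq|/r = (8.99×10⁹ N·m²/C²)(2.15×10⁻⁹)(3.87×10⁻⁹)/(0.363) = 2.06×10⁻⁷ J.
v_min = √(2|U|/m) = √(2·2.06×10⁻⁷/0.0308) = 3.66×10⁻³ m/s.

3.66×10⁻³ m/s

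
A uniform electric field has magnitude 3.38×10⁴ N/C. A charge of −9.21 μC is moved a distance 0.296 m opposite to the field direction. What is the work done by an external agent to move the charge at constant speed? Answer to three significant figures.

-0.0921 J

The potential change for a displacement 0.296 m opposite to the field direction is ΔV = +Ed = 1.00×10⁴ V.
W_ext = qΔV = -0.0921 J.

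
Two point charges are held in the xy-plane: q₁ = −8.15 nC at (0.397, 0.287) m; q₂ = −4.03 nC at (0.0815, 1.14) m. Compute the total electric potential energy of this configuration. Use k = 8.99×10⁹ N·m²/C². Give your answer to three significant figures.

The work to assemble the configuration equals its total potential energy, U = Σ kqᵢqⱼ/rᵢⱼ over all pairs.
Pair separations: r₁₂ = 0.909 m.
U = (3.25×10⁻⁷) = 3.25×10⁻⁷ J.

3.25×10⁻⁷ J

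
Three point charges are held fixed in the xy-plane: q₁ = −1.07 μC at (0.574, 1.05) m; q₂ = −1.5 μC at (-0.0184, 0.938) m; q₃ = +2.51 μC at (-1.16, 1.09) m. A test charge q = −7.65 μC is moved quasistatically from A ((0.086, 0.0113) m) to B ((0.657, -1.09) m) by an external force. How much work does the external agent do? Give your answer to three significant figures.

-0.0482 J

For quasistatic motion the external work equals the change in potential energy: W_ext = qΔV = q(V_B − V_A).
At A: distances to the source charges are 1.15 m, 0.933 m, 1.65 m; V_A = Σ kqᵢ/rᵢ = -9150 V.
At B: distances to the source charges are 2.14 m, 2.14 m, 2.84 m; V_B = Σ kqᵢ/rᵢ = -2850 V.
ΔV = V_B − V_A = 6300 V.
W_ext = qΔV = (-7.65×10⁻⁶ C)(6300 V) = -0.0482 J.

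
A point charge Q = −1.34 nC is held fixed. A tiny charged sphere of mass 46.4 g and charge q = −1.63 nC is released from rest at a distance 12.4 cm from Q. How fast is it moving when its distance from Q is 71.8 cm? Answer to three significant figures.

2.38×10⁻³ m/s

Only the electrostatic force acts, so mechanical energy is conserved: ½mv² = U₁ − U₂ = kQq(1/r₁ − 1/r₂).
U₁ − U₂ = (8.99×10⁹ N·m²/C²)(-1.34×10⁻⁹ C)(-1.63×10⁻⁹ C)(1/0.124 − 1/0.718) = 1.31×10⁻⁷ J.
v = √(2·1.31×10⁻⁷/0.0464) = 2.38×10⁻³ m/s.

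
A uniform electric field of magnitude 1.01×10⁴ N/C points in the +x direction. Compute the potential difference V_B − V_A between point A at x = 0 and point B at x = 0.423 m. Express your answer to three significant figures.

In a uniform field, potential decreases in the direction of E: V_B − V_A = −E·Δx.
V_B − V_A = −(1.01×10⁴ V/m)(0.423 m) = -4270 V.

-4270 V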